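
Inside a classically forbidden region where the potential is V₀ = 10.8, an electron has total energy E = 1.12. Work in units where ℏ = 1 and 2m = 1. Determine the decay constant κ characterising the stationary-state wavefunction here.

Since E < V₀ the TISE in this region is ψ'' = κ²ψ with κ = √(2m(V₀ − E))/ℏ.
κ = √(2 × 0.5 × 9.68) = 3.111.

κ = 3.11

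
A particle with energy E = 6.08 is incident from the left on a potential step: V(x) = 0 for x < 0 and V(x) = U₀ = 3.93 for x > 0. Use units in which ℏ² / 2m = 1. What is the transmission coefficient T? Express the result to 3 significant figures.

On each side the TISE gives plane waves with k = √(2m(E − V))/ℏ: k₁ = √(2·½·6.08) = 2.466, k₂ = √(2·½·2.15) = 1.466.
Continuity of ψ and ψ′ at the step yields the reflection amplitude r = (k₁ − k₂)/(k₁ + k₂) = 0.2542; thus R = |r|² = 0.06461, T = 0.9354.

T = 0.935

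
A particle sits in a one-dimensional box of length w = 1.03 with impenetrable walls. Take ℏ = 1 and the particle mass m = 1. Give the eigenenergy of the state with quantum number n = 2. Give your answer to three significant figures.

E = 18.6

Requiring ψ(0) = ψ(w) = 0 quantises k = nπ/w, hence E_n = ℏ²k²/2m = n²π²ℏ²/(2mw²).
E_2 = 2² × π² / (2 × 1 × 1.03²) = 18.61.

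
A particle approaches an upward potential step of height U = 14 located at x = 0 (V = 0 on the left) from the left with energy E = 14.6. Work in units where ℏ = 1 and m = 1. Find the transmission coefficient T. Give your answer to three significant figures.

T = 0.561

The wavenumbers are k₁ = √(2mE)/ℏ = 5.404 on the left and k₂ = √(2m(E − U))/ℏ = 1.095 on the right.
Continuity of ψ and ψ′ at the step yields the reflection amplitude r = (k₁ − k₂)/(k₁ + k₂) = 0.6629; thus R = |r|² = 0.4394, T = 0.5606.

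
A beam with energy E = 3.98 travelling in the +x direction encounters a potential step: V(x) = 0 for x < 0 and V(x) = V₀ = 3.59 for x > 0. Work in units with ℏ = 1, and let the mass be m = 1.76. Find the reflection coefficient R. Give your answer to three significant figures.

R = 0.274

The wavenumbers are k₁ = √(2mE)/ℏ = 3.743 on the left and k₂ = √(2m(E − V₀))/ℏ = 1.172 on the right.
Matching ψ and ψ′ at x = 0 gives r = (k₁ − k₂)/(k₁ + k₂), so R = r² = 0.2737 and T = 1 − R = 0.7263.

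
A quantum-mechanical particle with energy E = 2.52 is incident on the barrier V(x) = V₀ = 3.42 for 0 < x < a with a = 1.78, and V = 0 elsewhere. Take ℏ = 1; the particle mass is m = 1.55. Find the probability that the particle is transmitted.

E < V₀: inside the barrier ψ ∝ e^{±κx} with κ = √(2m(V₀ − E))/ℏ = 1.670.
κa = 2.973, sinh(κa) = 9.751.
Matching ψ, ψ′ at both faces gives T = [1 + V₀² sinh²(κa) / (4E(V₀ − E))]⁻¹ = 1/123.6 = 0.00809.

T = 0.00809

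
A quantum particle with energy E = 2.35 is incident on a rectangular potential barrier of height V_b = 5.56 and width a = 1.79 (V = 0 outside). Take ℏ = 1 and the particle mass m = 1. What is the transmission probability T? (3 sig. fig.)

T = 0.000449

E < V_b: inside the barrier ψ ∝ e^{±κx} with κ = √(2m(V_b − E))/ℏ = 2.534.
κa = 4.535, sinh(κa) = 46.63.
Matching ψ, ψ′ at both faces gives T = [1 + V_b² sinh²(κa) / (4E(V_b − E))]⁻¹ = 1/2228 = 0.000449.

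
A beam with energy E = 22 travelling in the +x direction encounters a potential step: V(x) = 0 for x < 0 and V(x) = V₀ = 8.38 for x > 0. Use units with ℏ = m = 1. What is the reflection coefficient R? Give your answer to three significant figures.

The wavenumbers are k₁ = √(2mE)/ℏ = 6.633 on the left and k₂ = √(2m(E − V₀))/ℏ = 5.219 on the right.
Continuity of ψ and ψ′ at the step yields the reflection amplitude r = (k₁ − k₂)/(k₁ + k₂) = 0.1193; thus R = |r|² = 0.01423, T = 0.9858.

R = 0.0142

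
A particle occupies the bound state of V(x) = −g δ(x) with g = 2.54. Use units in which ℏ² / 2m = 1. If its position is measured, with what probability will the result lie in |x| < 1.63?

P = 0.984

The normalised bound state is ψ = √κ e^{−κ|x|} with κ = mg/ℏ² = 1.270.
P(|x| < d) = ∫_{−d}^{d} κ e^{−2κ|x|} dx = 1 − e^{−2κd} = 1 − e^{−4.140} = 0.9841.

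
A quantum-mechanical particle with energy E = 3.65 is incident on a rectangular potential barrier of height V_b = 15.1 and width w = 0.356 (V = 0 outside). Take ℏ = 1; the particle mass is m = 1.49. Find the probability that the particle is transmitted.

E < V_b: inside the barrier ψ ∝ e^{±κx} with κ = √(2m(V_b − E))/ℏ = 5.841.
κw = 2.080, sinh(κw) = 3.938.
Matching ψ, ψ′ at both faces gives T = [1 + V_b² sinh²(κw) / (4E(V_b − E))]⁻¹ = 1/22.15 = 0.0451.

T = 0.0451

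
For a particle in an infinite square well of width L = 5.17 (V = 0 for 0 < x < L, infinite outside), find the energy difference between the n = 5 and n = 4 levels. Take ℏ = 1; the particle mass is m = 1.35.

E_n = n²π²ℏ²/(2mL²), so ΔE = (5² − 4²) π²ℏ²/(2mL²).
ΔE = 9 × π² / (2 × 1.35 × 5.17²) = 1.231.

ΔE = 1.23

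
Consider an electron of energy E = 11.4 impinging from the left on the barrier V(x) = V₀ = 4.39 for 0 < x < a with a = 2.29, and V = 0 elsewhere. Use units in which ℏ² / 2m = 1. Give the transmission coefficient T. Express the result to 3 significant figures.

Above the barrier the interior wavenumber is k₂ = √(2m(E − V₀))/ℏ = 2.648, giving phase k₂a = 6.063.
Matching at both interfaces gives T⁻¹ = 1 + V₀² sin²(k₂a) / [4E(E − V₀)] = 1.003, hence T = 0.997.

T = 0.997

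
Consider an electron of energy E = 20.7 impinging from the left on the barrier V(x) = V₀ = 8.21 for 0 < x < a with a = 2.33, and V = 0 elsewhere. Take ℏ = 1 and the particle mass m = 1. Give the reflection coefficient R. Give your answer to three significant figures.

E > V₀: inside the barrier k₂ = √(2m(E − V₀))/ℏ = 4.998, k₂a = 11.65.
Matching at both interfaces gives T⁻¹ = 1 + V₀² sin²(k₂a) / [4E(E − V₀)] = 1.041, hence T = 0.960.
R = 1 − T = 0.0397.

R = 0.0397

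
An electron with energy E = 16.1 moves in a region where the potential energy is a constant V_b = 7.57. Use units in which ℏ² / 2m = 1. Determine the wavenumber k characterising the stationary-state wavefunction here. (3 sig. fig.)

k = 2.92

With E > V_b the solution is oscillatory, ψ ∝ e^{±ikx} with k = √(2m(E − V_b))/ℏ.
k = √(2 × 0.5 × 8.53) = 2.921.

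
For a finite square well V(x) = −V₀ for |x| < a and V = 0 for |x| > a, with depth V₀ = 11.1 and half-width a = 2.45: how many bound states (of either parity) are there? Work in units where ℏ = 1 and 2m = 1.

Define the well-strength parameter z₀ = (a/ℏ)√(2mV₀) = 2.45 × √(2·0.5·11.1) = 8.163.
The even/odd transcendental equations gain one root per π/2 in z₀, giving N = 1 + ⌊2z₀/π⌋ = 1 + ⌊5.196⌋ = 6.

N = 6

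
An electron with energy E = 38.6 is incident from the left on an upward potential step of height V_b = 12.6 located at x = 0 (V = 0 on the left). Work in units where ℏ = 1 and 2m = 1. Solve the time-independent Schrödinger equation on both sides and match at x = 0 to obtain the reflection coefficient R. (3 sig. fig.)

On each side the TISE gives plane waves with k = √(2m(E − V))/ℏ: k₁ = √(2·½·38.6) = 6.213, k₂ = √(2·½·26) = 5.099.
Continuity of ψ and ψ′ at the step yields the reflection amplitude r = (k₁ − k₂)/(k₁ + k₂) = 0.09847; thus R = |r|² = 0.009696, T = 0.9903.

R = 0.00970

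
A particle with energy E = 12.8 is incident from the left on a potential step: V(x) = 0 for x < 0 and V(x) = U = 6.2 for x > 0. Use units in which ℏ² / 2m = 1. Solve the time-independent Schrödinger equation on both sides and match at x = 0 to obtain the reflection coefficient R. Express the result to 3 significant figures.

On each side the TISE gives plane waves with k = √(2m(E − V))/ℏ: k₁ = √(2·½·12.8) = 3.578, k₂ = √(2·½·6.6) = 2.569.
Matching ψ and ψ′ at x = 0 gives r = (k₁ − k₂)/(k₁ + k₂), so R = r² = 0.02693 and T = 1 − R = 0.9731.

R = 0.0269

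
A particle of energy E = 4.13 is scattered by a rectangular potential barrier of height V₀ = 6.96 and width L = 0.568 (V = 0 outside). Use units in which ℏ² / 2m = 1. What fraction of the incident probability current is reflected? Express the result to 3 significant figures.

Since E < V₀ the interior solution is evanescent with decay constant κ = √(2m(V₀ − E))/ℏ = 1.682.
κL = 0.9555, sinh(κL) = 1.108.
Matching ψ, ψ′ at both faces gives T = [1 + V₀² sinh²(κL) / (4E(V₀ − E))]⁻¹ = 1/2.271 = 0.440.
R = 1 − T = 0.560.

R = 0.560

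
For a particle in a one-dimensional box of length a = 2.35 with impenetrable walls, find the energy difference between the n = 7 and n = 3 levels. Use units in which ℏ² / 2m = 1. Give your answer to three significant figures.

E_n = n²π²ℏ²/(2ma²), so ΔE = (7² − 3²) π²ℏ²/(2ma²).
ΔE = 40 × π² / (2 × 0.5 × 2.35²) = 71.49.

ΔE = 71.5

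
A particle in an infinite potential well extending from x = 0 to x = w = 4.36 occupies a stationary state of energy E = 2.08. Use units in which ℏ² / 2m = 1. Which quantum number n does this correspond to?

n = 2

For an infinite well E_n = n²π²ℏ²/(2mw²), so n = (w/πℏ)√(2mE).
n = (4.36/π) × √(2 × 0.5 × 2.08) = 2.002 → n = 2.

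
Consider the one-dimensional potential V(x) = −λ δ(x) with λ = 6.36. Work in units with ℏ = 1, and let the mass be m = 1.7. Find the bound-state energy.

E = -34.4

The bound state is ψ(x) = √κ e^{−κ|x|}. The derivative jump ψ'(0⁺) − ψ'(0⁻) = −(2mλ/ℏ²)ψ(0) fixes κ = mλ/ℏ² = 10.81.
Then E = −ℏ²κ²/(2m) = −mλ²/(2ℏ²) = -34.38.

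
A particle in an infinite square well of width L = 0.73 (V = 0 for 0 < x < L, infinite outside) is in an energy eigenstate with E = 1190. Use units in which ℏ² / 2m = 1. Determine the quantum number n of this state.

n = 8

For an infinite well E_n = n²π²ℏ²/(2mL²), so n = (L/πℏ)√(2mE).
n = (0.73/π) × √(2 × 0.5 × 1190) = 8.016 → n = 8.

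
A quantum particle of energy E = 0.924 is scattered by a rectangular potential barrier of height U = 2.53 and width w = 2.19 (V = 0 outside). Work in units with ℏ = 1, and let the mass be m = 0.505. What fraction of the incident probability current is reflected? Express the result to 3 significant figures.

Since E < U the interior solution is evanescent with decay constant κ = √(2m(U − E))/ℏ = 1.274.
κw = 2.789, sinh(κw) = 8.103.
The exact tunnelling result is T⁻¹ = 1 + U² sinh²(κw) / [4E(U − E)] = 71.81, so T = 0.0139.
R = 1 − T = 0.986.

R = 0.986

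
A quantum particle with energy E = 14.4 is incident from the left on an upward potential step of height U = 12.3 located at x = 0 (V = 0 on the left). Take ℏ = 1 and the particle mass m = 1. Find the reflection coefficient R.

On each side the TISE gives plane waves with k = √(2m(E − V))/ℏ: k₁ = √(2·1·14.4) = 5.367, k₂ = √(2·1·2.1) = 2.049.
Continuity of ψ and ψ′ at the step yields the reflection amplitude r = (k₁ − k₂)/(k₁ + k₂) = 0.4473; thus R = |r|² = 0.2001, T = 0.7999.

R = 0.200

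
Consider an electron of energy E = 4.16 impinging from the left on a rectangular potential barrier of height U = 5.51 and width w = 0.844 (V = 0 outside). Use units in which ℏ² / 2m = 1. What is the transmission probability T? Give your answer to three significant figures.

E < U: inside the barrier ψ ∝ e^{±κx} with κ = √(2m(U − E))/ℏ = 1.162.
κw = 0.9806, sinh(κw) = 1.146.
The exact tunnelling result is T⁻¹ = 1 + U² sinh²(κw) / [4E(U − E)] = 2.774, so T = 0.361.

T = 0.361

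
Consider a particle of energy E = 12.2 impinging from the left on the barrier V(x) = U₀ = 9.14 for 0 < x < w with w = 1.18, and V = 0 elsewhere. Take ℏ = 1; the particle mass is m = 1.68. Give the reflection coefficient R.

E > U₀: inside the barrier k₂ = √(2m(E − U₀))/ℏ = 3.206, k₂w = 3.784.
T = [1 + U₀² sin²(k₂w) / (4E(E − U₀))]⁻¹ = 1/1.201 = 0.833.
R = 1 − T = 0.167.

R = 0.167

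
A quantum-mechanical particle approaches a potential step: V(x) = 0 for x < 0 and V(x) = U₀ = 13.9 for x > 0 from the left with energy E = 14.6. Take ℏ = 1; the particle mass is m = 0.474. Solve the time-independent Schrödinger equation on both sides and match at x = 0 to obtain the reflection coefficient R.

On each side the TISE gives plane waves with k = √(2m(E − V))/ℏ: k₁ = √(2·0.474·14.6) = 3.720, k₂ = √(2·0.474·0.7) = 0.8146.
Matching ψ and ψ′ at x = 0 gives r = (k₁ − k₂)/(k₁ + k₂), so R = r² = 0.4105 and T = 1 − R = 0.5895.

R = 0.411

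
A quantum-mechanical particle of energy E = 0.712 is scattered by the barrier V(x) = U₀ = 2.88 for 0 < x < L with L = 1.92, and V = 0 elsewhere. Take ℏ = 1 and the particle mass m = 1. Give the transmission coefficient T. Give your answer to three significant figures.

T = 0.00100

E < U₀: inside the barrier ψ ∝ e^{±κx} with κ = √(2m(U₀ − E))/ℏ = 2.082.
κL = 3.998, sinh(κL) = 27.24.
Matching ψ, ψ′ at both faces gives T = [1 + U₀² sinh²(κL) / (4E(U₀ − E))]⁻¹ = 1/997.5 = 0.00100.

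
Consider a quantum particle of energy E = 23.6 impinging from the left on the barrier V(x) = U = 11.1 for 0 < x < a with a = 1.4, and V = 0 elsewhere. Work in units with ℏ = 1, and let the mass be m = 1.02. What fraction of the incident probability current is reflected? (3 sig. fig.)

Above the barrier the interior wavenumber is k₂ = √(2m(E − U))/ℏ = 5.050, giving phase k₂a = 7.070.
Matching at both interfaces gives T⁻¹ = 1 + U² sin²(k₂a) / [4E(E − U)] = 1.052, hence T = 0.950.
R = 1 − T = 0.0497.

R = 0.0497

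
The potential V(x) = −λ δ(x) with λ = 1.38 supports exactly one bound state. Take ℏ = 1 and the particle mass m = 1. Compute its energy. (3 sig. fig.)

E = -0.952

The bound state is ψ(x) = √κ e^{−κ|x|}. The derivative jump ψ'(0⁺) − ψ'(0⁻) = −(2mλ/ℏ²)ψ(0) fixes κ = mλ/ℏ² = 1.380.
Then E = −ℏ²κ²/(2m) = −mλ²/(2ℏ²) = -0.9522.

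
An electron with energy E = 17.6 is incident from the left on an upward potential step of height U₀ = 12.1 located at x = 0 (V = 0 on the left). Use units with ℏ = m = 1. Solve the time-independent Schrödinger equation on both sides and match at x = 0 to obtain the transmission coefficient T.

On each side the TISE gives plane waves with k = √(2m(E − V))/ℏ: k₁ = √(2·1·17.6) = 5.933, k₂ = √(2·1·5.5) = 3.317.
Continuity of ψ and ψ′ at the step yields the reflection amplitude r = (k₁ − k₂)/(k₁ + k₂) = 0.2829; thus R = |r|² = 0.08001, T = 0.9200.

T = 0.920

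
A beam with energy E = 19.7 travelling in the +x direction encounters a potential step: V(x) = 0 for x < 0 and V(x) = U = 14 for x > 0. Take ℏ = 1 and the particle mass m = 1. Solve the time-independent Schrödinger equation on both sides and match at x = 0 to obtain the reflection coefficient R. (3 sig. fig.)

The wavenumbers are k₁ = √(2mE)/ℏ = 6.277 on the left and k₂ = √(2m(E − U))/ℏ = 3.376 on the right.
Continuity of ψ and ψ′ at the step yields the reflection amplitude r = (k₁ − k₂)/(k₁ + k₂) = 0.3005; thus R = |r|² = 0.09028, T = 0.9097.

R = 0.0903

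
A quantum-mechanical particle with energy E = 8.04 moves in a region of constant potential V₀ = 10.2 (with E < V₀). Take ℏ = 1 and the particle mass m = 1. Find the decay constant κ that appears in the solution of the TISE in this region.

Since E < V₀ the TISE in this region is ψ'' = κ²ψ with κ = √(2m(V₀ − E))/ℏ.
κ = √(2 × 1 × 2.16) = 2.078.

κ = 2.08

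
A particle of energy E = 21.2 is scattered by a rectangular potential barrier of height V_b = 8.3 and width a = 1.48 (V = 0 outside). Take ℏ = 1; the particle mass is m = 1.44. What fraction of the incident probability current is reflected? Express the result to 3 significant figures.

R = 0.00963

E > V_b: inside the barrier k₂ = √(2m(E − V_b))/ℏ = 6.095, k₂a = 9.021.
T = [1 + V_b² sin²(k₂a) / (4E(E − V_b))]⁻¹ = 1/1.010 = 0.990.
R = 1 − T = 0.00963.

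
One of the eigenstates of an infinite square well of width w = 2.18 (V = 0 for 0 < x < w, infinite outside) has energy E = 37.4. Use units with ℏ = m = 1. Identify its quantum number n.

n = 6

For an infinite well E_n = n²π²ℏ²/(2mw²), so n = (w/πℏ)√(2mE).
n = (2.18/π) × √(2 × 1 × 37.4) = 6.001 → n = 6.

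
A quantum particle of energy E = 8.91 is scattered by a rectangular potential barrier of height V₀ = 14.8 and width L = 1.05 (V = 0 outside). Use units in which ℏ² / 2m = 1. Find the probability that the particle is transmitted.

E < V₀: inside the barrier ψ ∝ e^{±κx} with κ = √(2m(V₀ − E))/ℏ = 2.427.
κL = 2.548, sinh(κL) = 6.353.
Matching ψ, ψ′ at both faces gives T = [1 + V₀² sinh²(κL) / (4E(V₀ − E))]⁻¹ = 1/43.12 = 0.0232.

T = 0.0232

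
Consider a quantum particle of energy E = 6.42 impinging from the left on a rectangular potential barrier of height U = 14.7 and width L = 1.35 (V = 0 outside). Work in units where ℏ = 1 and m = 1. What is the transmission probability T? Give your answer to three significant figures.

T = 0.0000666

Since E < U the interior solution is evanescent with decay constant κ = √(2m(U − E))/ℏ = 4.069.
κL = 5.494, sinh(κL) = 121.6.
Matching ψ, ψ′ at both faces gives T = [1 + U² sinh²(κL) / (4E(U − E))]⁻¹ = 1/15020 = 0.0000666.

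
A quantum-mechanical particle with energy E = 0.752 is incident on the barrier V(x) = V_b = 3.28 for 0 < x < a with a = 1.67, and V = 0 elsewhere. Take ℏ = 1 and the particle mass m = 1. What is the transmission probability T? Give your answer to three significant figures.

T = 0.00155

Since E < V_b the interior solution is evanescent with decay constant κ = √(2m(V_b − E))/ℏ = 2.249.
κa = 3.755, sinh(κa) = 21.36.
Matching ψ, ψ′ at both faces gives T = [1 + V_b² sinh²(κa) / (4E(V_b − E))]⁻¹ = 1/646.3 = 0.00155.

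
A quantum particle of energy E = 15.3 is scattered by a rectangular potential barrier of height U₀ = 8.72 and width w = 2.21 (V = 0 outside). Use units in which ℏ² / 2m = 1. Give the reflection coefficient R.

R = 0.0590

E > U₀: inside the barrier k₂ = √(2m(E − U₀))/ℏ = 2.565, k₂w = 5.669.
T = [1 + U₀² sin²(k₂w) / (4E(E − U₀))]⁻¹ = 1/1.063 = 0.941.
R = 1 − T = 0.0590.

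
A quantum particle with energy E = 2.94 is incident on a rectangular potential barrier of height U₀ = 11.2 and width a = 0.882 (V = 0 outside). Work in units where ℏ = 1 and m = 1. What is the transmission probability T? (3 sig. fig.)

T = 0.00238

E < U₀: inside the barrier ψ ∝ e^{±κx} with κ = √(2m(U₀ − E))/ℏ = 4.064.
κa = 3.585, sinh(κa) = 18.01.
Matching ψ, ψ′ at both faces gives T = [1 + U₀² sinh²(κa) / (4E(U₀ − E))]⁻¹ = 1/419.9 = 0.00238.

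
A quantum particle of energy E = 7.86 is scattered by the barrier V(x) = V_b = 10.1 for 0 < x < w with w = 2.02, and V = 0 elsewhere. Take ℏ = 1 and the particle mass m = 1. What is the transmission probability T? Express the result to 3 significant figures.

T = 0.000534

Since E < V_b the interior solution is evanescent with decay constant κ = √(2m(V_b − E))/ℏ = 2.117.
κw = 4.276, sinh(κw) = 35.95.
The exact tunnelling result is T⁻¹ = 1 + V_b² sinh²(κw) / [4E(V_b − E)] = 1873, so T = 0.000534.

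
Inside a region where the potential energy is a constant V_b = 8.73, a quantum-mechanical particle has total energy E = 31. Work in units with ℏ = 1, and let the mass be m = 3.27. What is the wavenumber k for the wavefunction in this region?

k = 12.1

With E > V_b the solution is oscillatory, ψ ∝ e^{±ikx} with k = √(2m(E − V_b))/ℏ.
k = √(2 × 3.27 × 22.27) = 12.07.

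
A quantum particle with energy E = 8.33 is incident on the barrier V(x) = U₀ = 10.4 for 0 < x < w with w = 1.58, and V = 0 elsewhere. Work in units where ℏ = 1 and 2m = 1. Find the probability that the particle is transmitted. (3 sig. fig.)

E < U₀: inside the barrier ψ ∝ e^{±κx} with κ = √(2m(U₀ − E))/ℏ = 1.439.
κw = 2.273, sinh(κw) = 4.804.
The exact tunnelling result is T⁻¹ = 1 + U₀² sinh²(κw) / [4E(U₀ − E)] = 37.19, so T = 0.0269.

T = 0.0269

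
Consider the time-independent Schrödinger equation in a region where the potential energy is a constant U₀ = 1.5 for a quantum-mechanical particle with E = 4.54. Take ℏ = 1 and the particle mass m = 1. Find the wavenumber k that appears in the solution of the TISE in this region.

With E > U₀ the solution is oscillatory, ψ ∝ e^{±ikx} with k = √(2m(E − U₀))/ℏ.
k = √(2 × 1 × 3.04) = 2.466.

k = 2.47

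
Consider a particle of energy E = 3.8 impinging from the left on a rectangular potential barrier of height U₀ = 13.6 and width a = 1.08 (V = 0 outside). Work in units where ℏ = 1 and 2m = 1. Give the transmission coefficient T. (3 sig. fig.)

E < U₀: inside the barrier ψ ∝ e^{±κx} with κ = √(2m(U₀ − E))/ℏ = 3.130.
κa = 3.381, sinh(κa) = 14.68.
Matching ψ, ψ′ at both faces gives T = [1 + U₀² sinh²(κa) / (4E(U₀ − E))]⁻¹ = 1/268.7 = 0.00372.

T = 0.00372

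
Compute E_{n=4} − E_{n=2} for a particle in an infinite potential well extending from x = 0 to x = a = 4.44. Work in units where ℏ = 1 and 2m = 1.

ΔE = 6.01

E_n = n²π²ℏ²/(2ma²), so ΔE = (4² − 2²) π²ℏ²/(2ma²).
ΔE = 12 × π² / (2 × 0.5 × 4.44²) = 6.008.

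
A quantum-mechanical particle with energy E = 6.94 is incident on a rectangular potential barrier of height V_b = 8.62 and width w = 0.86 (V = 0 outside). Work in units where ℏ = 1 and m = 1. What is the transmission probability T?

E < V_b: inside the barrier ψ ∝ e^{±κx} with κ = √(2m(V_b − E))/ℏ = 1.833.
κw = 1.576, sinh(κw) = 2.315.
The exact tunnelling result is T⁻¹ = 1 + V_b² sinh²(κw) / [4E(V_b − E)] = 9.542, so T = 0.105.

T = 0.105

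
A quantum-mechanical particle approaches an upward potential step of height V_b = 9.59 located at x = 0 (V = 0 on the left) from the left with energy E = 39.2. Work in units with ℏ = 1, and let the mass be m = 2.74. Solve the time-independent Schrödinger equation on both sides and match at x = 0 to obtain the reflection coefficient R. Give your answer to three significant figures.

R = 0.00490

On each side the TISE gives plane waves with k = √(2m(E − V))/ℏ: k₁ = √(2·2.74·39.2) = 14.66, k₂ = √(2·2.74·29.61) = 12.74.
Matching ψ and ψ′ at x = 0 gives r = (k₁ − k₂)/(k₁ + k₂), so R = r² = 0.004904 and T = 1 − R = 0.9951.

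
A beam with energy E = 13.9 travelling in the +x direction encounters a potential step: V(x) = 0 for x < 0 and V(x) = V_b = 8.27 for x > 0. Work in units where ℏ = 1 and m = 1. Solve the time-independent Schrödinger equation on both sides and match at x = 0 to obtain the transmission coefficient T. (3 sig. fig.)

T = 0.951

The wavenumbers are k₁ = √(2mE)/ℏ = 5.273 on the left and k₂ = √(2m(E − V_b))/ℏ = 3.356 on the right.
Matching ψ and ψ′ at x = 0 gives r = (k₁ − k₂)/(k₁ + k₂), so R = r² = 0.04936 and T = 1 − R = 0.9506.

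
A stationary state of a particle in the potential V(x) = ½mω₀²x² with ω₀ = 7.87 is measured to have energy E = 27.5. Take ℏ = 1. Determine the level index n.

Invert E_n = (n + ½)ℏω₀: n = E/ℏω₀ − ½ = 2.994, so n = 3.

n = 3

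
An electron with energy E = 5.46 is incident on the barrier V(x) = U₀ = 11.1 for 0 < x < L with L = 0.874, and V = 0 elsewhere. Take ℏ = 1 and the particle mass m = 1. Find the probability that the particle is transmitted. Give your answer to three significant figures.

E < U₀: inside the barrier ψ ∝ e^{±κx} with κ = √(2m(U₀ − E))/ℏ = 3.359.
κL = 2.935, sinh(κL) = 9.388.
Matching ψ, ψ′ at both faces gives T = [1 + U₀² sinh²(κL) / (4E(U₀ − E))]⁻¹ = 1/89.16 = 0.0112.

T = 0.0112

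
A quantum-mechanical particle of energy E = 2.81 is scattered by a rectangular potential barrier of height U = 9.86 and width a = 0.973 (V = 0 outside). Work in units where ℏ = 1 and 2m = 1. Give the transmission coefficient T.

Since E < U the interior solution is evanescent with decay constant κ = √(2m(U − E))/ℏ = 2.655.
κa = 2.583, sinh(κa) = 6.584.
Matching ψ, ψ′ at both faces gives T = [1 + U² sinh²(κa) / (4E(U − E))]⁻¹ = 1/54.18 = 0.0185.

T = 0.0185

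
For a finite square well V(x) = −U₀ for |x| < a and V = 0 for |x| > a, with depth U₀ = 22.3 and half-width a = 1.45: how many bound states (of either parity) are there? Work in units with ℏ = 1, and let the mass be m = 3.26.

Define the well-strength parameter z₀ = (a/ℏ)√(2mU₀) = 1.45 × √(2·3.26·22.3) = 17.48.
The even/odd transcendental equations gain one root per π/2 in z₀, giving N = 1 + ⌊2z₀/π⌋ = 1 + ⌊11.13⌋ = 12.

N = 12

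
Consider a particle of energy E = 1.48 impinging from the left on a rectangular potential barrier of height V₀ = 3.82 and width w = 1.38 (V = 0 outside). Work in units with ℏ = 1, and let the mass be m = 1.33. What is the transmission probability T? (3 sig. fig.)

E < V₀: inside the barrier ψ ∝ e^{±κx} with κ = √(2m(V₀ − E))/ℏ = 2.495.
κw = 3.443, sinh(κw) = 15.62.
Matching ψ, ψ′ at both faces gives T = [1 + V₀² sinh²(κw) / (4E(V₀ − E))]⁻¹ = 1/258.1 = 0.00387.

T = 0.00387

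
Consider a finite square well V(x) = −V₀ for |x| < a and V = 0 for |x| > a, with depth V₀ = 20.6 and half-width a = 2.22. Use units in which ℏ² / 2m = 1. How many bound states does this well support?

N = 7

Define the well-strength parameter z₀ = (a/ℏ)√(2mV₀) = 2.22 × √(2·0.5·20.6) = 10.08.
A new bound state (alternating even/odd) appears each time z₀ passes a multiple of π/2, so N = ⌊2z₀/π⌋ + 1 = ⌊6.415⌋ + 1 = 7.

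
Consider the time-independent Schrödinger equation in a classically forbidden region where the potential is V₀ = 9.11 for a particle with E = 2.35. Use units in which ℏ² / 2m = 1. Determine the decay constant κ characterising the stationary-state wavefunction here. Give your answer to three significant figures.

Since E < V₀ the TISE in this region is ψ'' = κ²ψ with κ = √(2m(V₀ − E))/ℏ.
κ = √(2 × 0.5 × 6.76) = 2.600.

κ = 2.60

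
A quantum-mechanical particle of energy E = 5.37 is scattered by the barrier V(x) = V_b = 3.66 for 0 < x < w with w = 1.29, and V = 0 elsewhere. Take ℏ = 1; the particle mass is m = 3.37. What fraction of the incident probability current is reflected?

R = 0.246

E > V_b: inside the barrier k₂ = √(2m(E − V_b))/ℏ = 3.395, k₂w = 4.379.
Matching at both interfaces gives T⁻¹ = 1 + V_b² sin²(k₂w) / [4E(E − V_b)] = 1.326, hence T = 0.754.
R = 1 − T = 0.246.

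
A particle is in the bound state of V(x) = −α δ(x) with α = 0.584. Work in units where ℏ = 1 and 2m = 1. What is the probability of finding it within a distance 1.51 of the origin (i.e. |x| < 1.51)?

P = 0.586

The normalised bound state is ψ = √κ e^{−κ|x|} with κ = mα/ℏ² = 0.2920.
P(|x| < d) = ∫_{−d}^{d} κ e^{−2κ|x|} dx = 1 − e^{−2κd} = 1 − e^{−0.8818} = 0.5860.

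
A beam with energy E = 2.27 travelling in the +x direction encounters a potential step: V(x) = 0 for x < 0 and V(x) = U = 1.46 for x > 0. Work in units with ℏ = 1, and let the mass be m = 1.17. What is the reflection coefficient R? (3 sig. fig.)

The wavenumbers are k₁ = √(2mE)/ℏ = 2.305 on the left and k₂ = √(2m(E − U))/ℏ = 1.377 on the right.
Continuity of ψ and ψ′ at the step yields the reflection amplitude r = (k₁ − k₂)/(k₁ + k₂) = 0.2521; thus R = |r|² = 0.06354, T = 0.9365.

R = 0.0635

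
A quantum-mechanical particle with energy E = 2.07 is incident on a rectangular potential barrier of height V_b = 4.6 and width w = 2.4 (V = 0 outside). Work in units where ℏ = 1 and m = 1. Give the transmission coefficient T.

E < V_b: inside the barrier ψ ∝ e^{±κx} with κ = √(2m(V_b − E))/ℏ = 2.249.
κw = 5.399, sinh(κw) = 110.6.
Matching ψ, ψ′ at both faces gives T = [1 + V_b² sinh²(κw) / (4E(V_b − E))]⁻¹ = 1/12350 = 0.0000810.

T = 0.0000810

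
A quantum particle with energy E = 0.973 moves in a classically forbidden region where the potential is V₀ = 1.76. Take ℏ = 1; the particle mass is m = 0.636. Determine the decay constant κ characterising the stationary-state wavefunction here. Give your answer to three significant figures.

Since E < V₀ the TISE in this region is ψ'' = κ²ψ with κ = √(2m(V₀ − E))/ℏ.
κ = √(2 × 0.636 × 0.787) = 1.001.

κ = 1.00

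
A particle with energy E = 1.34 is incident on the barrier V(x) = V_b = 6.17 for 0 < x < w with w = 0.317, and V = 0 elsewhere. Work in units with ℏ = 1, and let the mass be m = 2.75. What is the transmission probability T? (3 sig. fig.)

E < V_b: inside the barrier ψ ∝ e^{±κx} with κ = √(2m(V_b − E))/ℏ = 5.154.
κw = 1.634, sinh(κw) = 2.464.
Matching ψ, ψ′ at both faces gives T = [1 + V_b² sinh²(κw) / (4E(V_b − E))]⁻¹ = 1/9.929 = 0.101.

T = 0.101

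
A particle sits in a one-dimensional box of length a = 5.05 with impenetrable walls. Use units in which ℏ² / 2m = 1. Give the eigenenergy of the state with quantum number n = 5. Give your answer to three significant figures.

The infinite-well eigenfunctions ψ_n = √(2/a) sin(nπx/a) vanish at both walls, giving E_n = n²π²ℏ²/(2ma²).
E_5 = 5² × π² / (2 × 0.5 × 5.05²) = 9.675.

E = 9.68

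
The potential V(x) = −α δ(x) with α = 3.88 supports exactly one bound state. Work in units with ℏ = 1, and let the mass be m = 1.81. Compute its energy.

For x ≠ 0 the bound state is ψ ∝ e^{−κ|x|}; integrating the TISE across the delta gives the cusp condition 2κ = 2mα/ℏ², so κ = 7.023.
Then E = −ℏ²κ²/(2m) = −mα²/(2ℏ²) = -13.62.

E = -13.6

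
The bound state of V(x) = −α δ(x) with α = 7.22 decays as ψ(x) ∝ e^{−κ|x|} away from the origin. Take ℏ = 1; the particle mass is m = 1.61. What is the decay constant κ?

κ = 11.6

Integrating the TISE across x = 0 gives the cusp condition ψ'(0⁺) − ψ'(0⁻) = −(2mα/ℏ²)ψ(0).
With ψ ∝ e^{−κ|x|} this yields −2κ = −2mα/ℏ², so κ = mα/ℏ² = 11.62.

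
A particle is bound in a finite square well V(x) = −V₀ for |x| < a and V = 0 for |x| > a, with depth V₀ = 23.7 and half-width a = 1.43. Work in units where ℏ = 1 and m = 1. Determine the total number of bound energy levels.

The dimensionless depth is z₀ = a√(2mV₀)/ℏ = 1.43 × √(47.40) = 9.845.
The even/odd transcendental equations gain one root per π/2 in z₀, giving N = 1 + ⌊2z₀/π⌋ = 1 + ⌊6.268⌋ = 7.

N = 7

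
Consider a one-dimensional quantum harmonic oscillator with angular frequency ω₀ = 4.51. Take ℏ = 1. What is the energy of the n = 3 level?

The oscillator eigenvalues are E_n = ℏω₀(n + ½), so E_3 = 4.51 × 3.5 = 15.79.

E = 15.8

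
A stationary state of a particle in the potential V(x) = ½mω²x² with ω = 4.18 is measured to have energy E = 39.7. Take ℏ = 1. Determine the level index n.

n = 9

Invert E_n = (n + ½)ℏω: n = E/ℏω − ½ = 8.998, so n = 9.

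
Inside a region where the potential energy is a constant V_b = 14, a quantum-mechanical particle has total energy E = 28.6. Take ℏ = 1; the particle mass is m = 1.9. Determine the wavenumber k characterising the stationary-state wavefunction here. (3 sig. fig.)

k = 7.45

With E > V_b the solution is oscillatory, ψ ∝ e^{±ikx} with k = √(2m(E − V_b))/ℏ.
k = √(2 × 1.9 × 14.6) = 7.448.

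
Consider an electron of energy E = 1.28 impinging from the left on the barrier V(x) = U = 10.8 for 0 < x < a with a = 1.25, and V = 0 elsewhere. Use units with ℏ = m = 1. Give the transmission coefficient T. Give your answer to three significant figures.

T = 0.0000306

Since E < U the interior solution is evanescent with decay constant κ = √(2m(U − E))/ℏ = 4.363.
κa = 5.454, sinh(κa) = 116.9.
Matching ψ, ψ′ at both faces gives T = [1 + U² sinh²(κa) / (4E(U − E))]⁻¹ = 1/32690 = 0.0000306.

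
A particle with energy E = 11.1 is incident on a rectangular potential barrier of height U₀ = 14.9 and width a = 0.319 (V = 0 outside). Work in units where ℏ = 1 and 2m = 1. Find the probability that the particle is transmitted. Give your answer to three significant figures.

Since E < U₀ the interior solution is evanescent with decay constant κ = √(2m(U₀ − E))/ℏ = 1.949.
κa = 0.6218, sinh(κa) = 0.6627.
Matching ψ, ψ′ at both faces gives T = [1 + U₀² sinh²(κa) / (4E(U₀ − E))]⁻¹ = 1/1.578 = 0.634.

T = 0.634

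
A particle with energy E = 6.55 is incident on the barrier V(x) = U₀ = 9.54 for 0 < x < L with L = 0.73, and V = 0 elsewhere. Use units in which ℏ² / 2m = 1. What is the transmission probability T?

Since E < U₀ the interior solution is evanescent with decay constant κ = √(2m(U₀ − E))/ℏ = 1.729.
κL = 1.262, sinh(κL) = 1.625.
The exact tunnelling result is T⁻¹ = 1 + U₀² sinh²(κL) / [4E(U₀ − E)] = 4.069, so T = 0.246.

T = 0.246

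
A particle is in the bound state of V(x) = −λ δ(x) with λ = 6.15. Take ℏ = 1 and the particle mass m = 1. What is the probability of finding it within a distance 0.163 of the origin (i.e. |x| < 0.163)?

P = 0.865

The normalised bound state is ψ = √κ e^{−κ|x|} with κ = mλ/ℏ² = 6.150.
P(|x| < d) = ∫_{−d}^{d} κ e^{−2κ|x|} dx = 1 − e^{−2κd} = 1 − e^{−2.005} = 0.8653.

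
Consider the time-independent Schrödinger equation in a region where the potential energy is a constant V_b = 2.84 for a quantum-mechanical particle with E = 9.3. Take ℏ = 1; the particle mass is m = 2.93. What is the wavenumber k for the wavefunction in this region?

k = 6.15

With E > V_b the solution is oscillatory, ψ ∝ e^{±ikx} with k = √(2m(E − V_b))/ℏ.
k = √(2 × 2.93 × 6.46) = 6.153.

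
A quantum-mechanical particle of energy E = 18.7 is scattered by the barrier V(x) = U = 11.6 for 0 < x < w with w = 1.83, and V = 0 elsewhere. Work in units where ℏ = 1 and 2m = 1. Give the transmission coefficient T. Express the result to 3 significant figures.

T = 0.802

E > U: inside the barrier k₂ = √(2m(E − U))/ℏ = 2.665, k₂w = 4.876.
T = [1 + U² sin²(k₂w) / (4E(E − U))]⁻¹ = 1/1.247 = 0.802.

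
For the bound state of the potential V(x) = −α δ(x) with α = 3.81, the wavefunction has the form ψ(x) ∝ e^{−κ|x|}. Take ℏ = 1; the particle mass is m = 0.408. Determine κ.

Integrate −(ℏ²/2m)ψ'' − αδ(x)ψ = Eψ from −ε to +ε: the ψ'' term gives ψ'(0⁺) − ψ'(0⁻) and the δ term gives −(2mα/ℏ²)ψ(0).
With ψ ∝ e^{−κ|x|} this yields −2κ = −2mα/ℏ², so κ = mα/ℏ² = 1.554.

κ = 1.55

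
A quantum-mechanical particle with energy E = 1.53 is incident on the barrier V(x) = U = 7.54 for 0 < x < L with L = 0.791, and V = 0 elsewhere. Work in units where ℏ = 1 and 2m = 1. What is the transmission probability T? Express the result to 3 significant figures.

Since E < U the interior solution is evanescent with decay constant κ = √(2m(U − E))/ℏ = 2.452.
κL = 1.939, sinh(κL) = 3.405.
Matching ψ, ψ′ at both faces gives T = [1 + U² sinh²(κL) / (4E(U − E))]⁻¹ = 1/18.92 = 0.0529.

T = 0.0529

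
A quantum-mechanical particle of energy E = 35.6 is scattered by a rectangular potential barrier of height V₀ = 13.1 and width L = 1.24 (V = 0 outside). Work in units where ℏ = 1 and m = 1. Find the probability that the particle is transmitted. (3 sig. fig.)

T = 0.959

Above the barrier the interior wavenumber is k₂ = √(2m(E − V₀))/ℏ = 6.708, giving phase k₂L = 8.318.
T = [1 + V₀² sin²(k₂L) / (4E(E − V₀))]⁻¹ = 1/1.043 = 0.959.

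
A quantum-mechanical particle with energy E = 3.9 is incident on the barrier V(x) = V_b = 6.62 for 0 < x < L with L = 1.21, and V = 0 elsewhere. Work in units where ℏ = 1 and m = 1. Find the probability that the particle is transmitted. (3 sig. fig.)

T = 0.0136

E < V_b: inside the barrier ψ ∝ e^{±κx} with κ = √(2m(V_b − E))/ℏ = 2.332.
κL = 2.822, sinh(κL) = 8.377.
The exact tunnelling result is T⁻¹ = 1 + V_b² sinh²(κL) / [4E(V_b − E)] = 73.48, so T = 0.0136.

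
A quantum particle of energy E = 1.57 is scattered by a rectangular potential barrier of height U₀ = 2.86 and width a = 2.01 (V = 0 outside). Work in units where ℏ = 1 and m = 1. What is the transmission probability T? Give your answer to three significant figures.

T = 0.00620

Since E < U₀ the interior solution is evanescent with decay constant κ = √(2m(U₀ − E))/ℏ = 1.606.
κa = 3.229, sinh(κa) = 12.60.
Matching ψ, ψ′ at both faces gives T = [1 + U₀² sinh²(κa) / (4E(U₀ − E))]⁻¹ = 1/161.3 = 0.00620.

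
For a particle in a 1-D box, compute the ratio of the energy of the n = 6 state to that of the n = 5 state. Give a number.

Since E_n ∝ n², the ratio is (6/5)² = 1.44.

1.44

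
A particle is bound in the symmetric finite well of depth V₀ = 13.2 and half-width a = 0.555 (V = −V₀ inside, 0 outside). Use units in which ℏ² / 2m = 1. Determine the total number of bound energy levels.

Define the well-strength parameter z₀ = (a/ℏ)√(2mV₀) = 0.555 × √(2·0.5·13.2) = 2.016.
The even/odd transcendental equations gain one root per π/2 in z₀, giving N = 1 + ⌊2z₀/π⌋ = 1 + ⌊1.284⌋ = 2.

N = 2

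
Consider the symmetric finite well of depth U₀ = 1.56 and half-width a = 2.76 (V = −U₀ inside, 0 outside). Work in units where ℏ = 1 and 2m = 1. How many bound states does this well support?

N = 3

Define the well-strength parameter z₀ = (a/ℏ)√(2mU₀) = 2.76 × √(2·0.5·1.56) = 3.447.
A new bound state (alternating even/odd) appears each time z₀ passes a multiple of π/2, so N = ⌊2z₀/π⌋ + 1 = ⌊2.195⌋ + 1 = 3.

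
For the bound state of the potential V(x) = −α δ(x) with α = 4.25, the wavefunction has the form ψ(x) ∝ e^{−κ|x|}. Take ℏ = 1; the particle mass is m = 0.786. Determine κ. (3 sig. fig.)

κ = 3.34

Integrating the TISE across x = 0 gives the cusp condition ψ'(0⁺) − ψ'(0⁻) = −(2mα/ℏ²)ψ(0).
With ψ ∝ e^{−κ|x|} this yields −2κ = −2mα/ℏ², so κ = mα/ℏ² = 3.341.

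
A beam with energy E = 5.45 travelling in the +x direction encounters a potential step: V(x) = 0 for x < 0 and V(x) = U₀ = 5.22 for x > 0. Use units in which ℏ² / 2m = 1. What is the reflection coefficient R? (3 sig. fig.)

R = 0.434

On each side the TISE gives plane waves with k = √(2m(E − V))/ℏ: k₁ = √(2·½·5.45) = 2.335, k₂ = √(2·½·0.23) = 0.4796.
Continuity of ψ and ψ′ at the step yields the reflection amplitude r = (k₁ − k₂)/(k₁ + k₂) = 0.6592; thus R = |r|² = 0.4345, T = 0.5655.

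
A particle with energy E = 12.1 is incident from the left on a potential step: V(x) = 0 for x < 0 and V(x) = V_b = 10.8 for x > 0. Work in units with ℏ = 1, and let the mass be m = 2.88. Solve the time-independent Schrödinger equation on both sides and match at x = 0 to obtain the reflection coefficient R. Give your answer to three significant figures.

On each side the TISE gives plane waves with k = √(2m(E − V))/ℏ: k₁ = √(2·2.88·12.1) = 8.348, k₂ = √(2·2.88·1.3) = 2.736.
Continuity of ψ and ψ′ at the step yields the reflection amplitude r = (k₁ − k₂)/(k₁ + k₂) = 0.5063; thus R = |r|² = 0.2563, T = 0.7437.

R = 0.256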